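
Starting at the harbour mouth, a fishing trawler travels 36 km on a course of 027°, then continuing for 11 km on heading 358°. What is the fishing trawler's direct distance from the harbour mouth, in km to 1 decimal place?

45.9 km

Leg 1 (027°, 36 km): east 36 sin 27° = 16.34, north 36 cos 27° = 32.08
Leg 2 (358°, 11 km): east 11 sin 358° = -0.38, north 11 cos 358° = 10.99
Net: 15.96 east, 43.07 north. Distance = √((15.96)² + (43.07)²) = 45.931 km.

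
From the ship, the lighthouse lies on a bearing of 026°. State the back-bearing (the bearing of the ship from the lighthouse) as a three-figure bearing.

Back-bearing = 026° + 180° = 206°.

206°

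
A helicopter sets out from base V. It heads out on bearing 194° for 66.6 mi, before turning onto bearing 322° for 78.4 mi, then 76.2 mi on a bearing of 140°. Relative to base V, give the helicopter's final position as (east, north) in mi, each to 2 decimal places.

(-15.40, -61.21)

Leg 1 (194°, 66.6 mi): east 66.6 sin 194° = -16.11, north 66.6 cos 194° = -64.62
Leg 2 (322°, 78.4 mi): east 78.4 sin 322° = -48.27, north 78.4 cos 322° = 61.78
Leg 3 (140°, 76.2 mi): east 76.2 sin 140° = 48.98, north 76.2 cos 140° = -58.37
Summing: -15.40 mi east, -61.21 mi north → (-15.40, -61.21).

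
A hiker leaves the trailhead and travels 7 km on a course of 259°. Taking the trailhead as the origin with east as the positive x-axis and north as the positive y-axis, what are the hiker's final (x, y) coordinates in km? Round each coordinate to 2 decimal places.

(-6.87, -1.34)

Leg 1 (259°, 7 km): east 7 sin 259° = -6.87, north 7 cos 259° = -1.34
Summing: -6.87 km east, -1.34 km north → (-6.87, -1.34).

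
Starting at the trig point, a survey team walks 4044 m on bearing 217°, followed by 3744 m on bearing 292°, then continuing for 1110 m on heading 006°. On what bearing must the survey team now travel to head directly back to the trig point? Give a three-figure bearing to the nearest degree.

Leg 1 (217°, 4044 m): east 4044 sin 217° = -2433.74, north 4044 cos 217° = -3229.68
Leg 2 (292°, 3744 m): east 3744 sin 292° = -3471.38, north 3744 cos 292° = 1402.53
Leg 3 (006°, 1110 m): east 1110 sin 6° = 116.03, north 1110 cos 6° = 1103.92
Net displacement: -5789.09 east, -723.24 north. Direction back to start is (5789.09, 723.24): bearing = atan2(5789.09, 723.24) mod 360° = 82.88° ≈ 083°.

083°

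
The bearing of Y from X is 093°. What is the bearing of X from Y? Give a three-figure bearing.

273°

Back-bearing = 093° + 180° = 273°.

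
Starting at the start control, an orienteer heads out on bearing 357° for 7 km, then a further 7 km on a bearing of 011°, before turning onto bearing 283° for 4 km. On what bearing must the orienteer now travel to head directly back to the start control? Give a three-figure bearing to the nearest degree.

Leg 1 (357°, 7 km): east 7 sin 357° = -0.37, north 7 cos 357° = 6.99
Leg 2 (011°, 7 km): east 7 sin 11° = 1.34, north 7 cos 11° = 6.87
Leg 3 (283°, 4 km): east 4 sin 283° = -3.90, north 4 cos 283° = 0.90
Net displacement: -2.93 east, 14.76 north. Direction back to start is (2.93, -14.76): bearing = atan2(2.93, -14.76) mod 360° = 168.78° ≈ 169°.

169°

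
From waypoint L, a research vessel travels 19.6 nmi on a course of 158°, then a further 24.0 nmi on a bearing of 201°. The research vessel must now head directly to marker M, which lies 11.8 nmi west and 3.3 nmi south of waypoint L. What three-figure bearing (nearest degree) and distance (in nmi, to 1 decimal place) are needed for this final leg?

344°, 38.7 nmi

Leg 1 (158°, 19.6 nmi): east 19.6 sin 158° = 7.34, north 19.6 cos 158° = -18.17
Leg 2 (201°, 24.0 nmi): east 24.0 sin 201° = -8.60, north 24.0 cos 201° = -22.41
Current position: (-1.26, -40.58). Target: (-11.8, -3.3). Remaining: Δeast = -10.54, Δnorth = 37.28.
Bearing = atan2(-10.54, 37.28) mod 360° = 344.21°; distance = √((-10.54)² + (37.28)²) = 38.740 nmi.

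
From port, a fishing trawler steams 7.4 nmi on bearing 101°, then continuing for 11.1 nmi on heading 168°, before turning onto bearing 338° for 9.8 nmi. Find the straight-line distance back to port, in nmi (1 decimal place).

6.7 nmi

Leg 1 (101°, 7.4 nmi): east 7.4 sin 101° = 7.26, north 7.4 cos 101° = -1.41
Leg 2 (168°, 11.1 nmi): east 11.1 sin 168° = 2.31, north 11.1 cos 168° = -10.86
Leg 3 (338°, 9.8 nmi): east 9.8 sin 338° = -3.67, north 9.8 cos 338° = 9.09
Net: 5.90 east, -3.18 north. Distance = √((5.90)² + (-3.18)²) = 6.704 nmi.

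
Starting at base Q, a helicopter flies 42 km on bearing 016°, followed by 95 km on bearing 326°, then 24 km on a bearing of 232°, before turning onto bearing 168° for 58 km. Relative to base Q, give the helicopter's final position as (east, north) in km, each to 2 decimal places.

Leg 1 (016°, 42 km): east 42 sin 16° = 11.58, north 42 cos 16° = 40.37
Leg 2 (326°, 95 km): east 95 sin 326° = -53.12, north 95 cos 326° = 78.76
Leg 3 (232°, 24 km): east 24 sin 232° = -18.91, north 24 cos 232° = -14.78
Leg 4 (168°, 58 km): east 58 sin 168° = 12.06, north 58 cos 168° = -56.73
Summing: -48.40 km east, 47.62 km north → (-48.40, 47.62).

(-48.40, 47.62)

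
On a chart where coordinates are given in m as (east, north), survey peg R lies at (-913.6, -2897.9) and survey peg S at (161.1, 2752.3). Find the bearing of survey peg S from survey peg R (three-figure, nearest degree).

Δeast = 161.1 − -913.6 = 1074.70; Δnorth = 2752.3 − -2897.9 = 5650.20.
Bearing = atan2(Δeast, Δnorth) mod 360° = 10.77° ≈ 011°.

011°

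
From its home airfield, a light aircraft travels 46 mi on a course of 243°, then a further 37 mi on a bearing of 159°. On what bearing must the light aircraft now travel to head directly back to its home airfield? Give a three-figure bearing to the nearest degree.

027°

Leg 1 (243°, 46 mi): east 46 sin 243° = -40.99, north 46 cos 243° = -20.88
Leg 2 (159°, 37 mi): east 37 sin 159° = 13.26, north 37 cos 159° = -34.54
Net displacement: -27.73 east, -55.43 north. Direction back to start is (27.73, 55.43): bearing = atan2(27.73, 55.43) mod 360° = 26.58° ≈ 027°.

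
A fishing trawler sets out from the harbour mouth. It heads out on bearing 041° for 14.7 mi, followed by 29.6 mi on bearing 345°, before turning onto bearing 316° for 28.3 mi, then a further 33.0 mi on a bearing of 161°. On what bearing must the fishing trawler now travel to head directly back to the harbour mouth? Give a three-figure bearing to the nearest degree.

166°

Leg 1 (041°, 14.7 mi): east 14.7 sin 41° = 9.64, north 14.7 cos 41° = 11.09
Leg 2 (345°, 29.6 mi): east 29.6 sin 345° = -7.66, north 29.6 cos 345° = 28.59
Leg 3 (316°, 28.3 mi): east 28.3 sin 316° = -19.66, north 28.3 cos 316° = 20.36
Leg 4 (161°, 33.0 mi): east 33.0 sin 161° = 10.74, north 33.0 cos 161° = -31.20
Net displacement: -6.93 east, 28.84 north. Direction back to start is (6.93, -28.84): bearing = atan2(6.93, -28.84) mod 360° = 166.49° ≈ 166°.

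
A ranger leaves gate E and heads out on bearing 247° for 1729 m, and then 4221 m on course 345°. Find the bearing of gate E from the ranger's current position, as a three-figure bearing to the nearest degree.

142°

Leg 1 (247°, 1729 m): east 1729 sin 247° = -1591.55, north 1729 cos 247° = -675.57
Leg 2 (345°, 4221 m): east 4221 sin 345° = -1092.48, north 4221 cos 345° = 4077.17
Net displacement: -2684.03 east, 3401.60 north. Direction back to start is (2684.03, -3401.60): bearing = atan2(2684.03, -3401.60) mod 360° = 141.72° ≈ 142°.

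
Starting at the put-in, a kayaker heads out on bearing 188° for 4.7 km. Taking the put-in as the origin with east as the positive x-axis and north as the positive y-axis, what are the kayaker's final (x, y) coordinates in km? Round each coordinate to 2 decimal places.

Leg 1 (188°, 4.7 km): east 4.7 sin 188° = -0.65, north 4.7 cos 188° = -4.65
Summing: -0.65 km east, -4.65 km north → (-0.65, -4.65).

(-0.65, -4.65)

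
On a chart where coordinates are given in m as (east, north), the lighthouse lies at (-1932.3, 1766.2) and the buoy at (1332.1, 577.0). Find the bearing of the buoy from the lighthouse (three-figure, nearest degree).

110°

Δeast = 1332.1 − -1932.3 = 3264.40; Δnorth = 577.0 − 1766.2 = -1189.20.
Bearing = atan2(Δeast, Δnorth) mod 360° = 110.02° ≈ 110°.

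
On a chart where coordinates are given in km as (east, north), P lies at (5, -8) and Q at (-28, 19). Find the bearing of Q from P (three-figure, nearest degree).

309°

Δeast = -28 − 5 = -33.00; Δnorth = 19 − -8 = 27.00.
Bearing = atan2(Δeast, Δnorth) mod 360° = 309.29° ≈ 309°.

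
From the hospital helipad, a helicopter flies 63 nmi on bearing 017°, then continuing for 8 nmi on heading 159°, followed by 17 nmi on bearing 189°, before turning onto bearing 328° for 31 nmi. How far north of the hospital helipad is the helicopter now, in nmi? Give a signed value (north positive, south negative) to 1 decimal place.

Leg 1 (017°, 63 nmi): east 63 sin 17° = 18.42, north 63 cos 17° = 60.25
Leg 2 (159°, 8 nmi): east 8 sin 159° = 2.87, north 8 cos 159° = -7.47
Leg 3 (189°, 17 nmi): east 17 sin 189° = -2.66, north 17 cos 189° = -16.79
Leg 4 (328°, 31 nmi): east 31 sin 328° = -16.43, north 31 cos 328° = 26.29
Net north component: 62.28 nmi.

62.3 nmi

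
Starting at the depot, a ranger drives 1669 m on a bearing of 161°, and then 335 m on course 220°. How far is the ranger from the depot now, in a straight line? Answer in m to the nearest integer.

Leg 1 (161°, 1669 m): east 1669 sin 161° = 543.37, north 1669 cos 161° = -1578.07
Leg 2 (220°, 335 m): east 335 sin 220° = -215.33, north 335 cos 220° = -256.62
Net: 328.04 east, -1834.70 north. Distance = √((328.04)² + (-1834.70)²) = 1863.791 m.

1864 m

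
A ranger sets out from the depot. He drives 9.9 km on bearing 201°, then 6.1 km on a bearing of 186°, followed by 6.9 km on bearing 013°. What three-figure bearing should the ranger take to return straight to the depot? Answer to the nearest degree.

Leg 1 (201°, 9.9 km): east 9.9 sin 201° = -3.55, north 9.9 cos 201° = -9.24
Leg 2 (186°, 6.1 km): east 6.1 sin 186° = -0.64, north 6.1 cos 186° = -6.07
Leg 3 (013°, 6.9 km): east 6.9 sin 13° = 1.55, north 6.9 cos 13° = 6.72
Net displacement: -2.63 east, -8.59 north. Direction back to start is (2.63, 8.59): bearing = atan2(2.63, 8.59) mod 360° = 17.05° ≈ 017°.

017°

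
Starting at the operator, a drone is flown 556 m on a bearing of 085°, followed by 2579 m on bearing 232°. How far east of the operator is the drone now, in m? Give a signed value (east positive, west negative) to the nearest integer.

Leg 1 (085°, 556 m): east 556 sin 85° = 553.88, north 556 cos 85° = 48.46
Leg 2 (232°, 2579 m): east 2579 sin 232° = -2032.28, north 2579 cos 232° = -1587.79
Net east component: -1478.40 m.

-1478 m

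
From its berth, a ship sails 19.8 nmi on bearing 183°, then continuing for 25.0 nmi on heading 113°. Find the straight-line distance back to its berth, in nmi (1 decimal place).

Leg 1 (183°, 19.8 nmi): east 19.8 sin 183° = -1.04, north 19.8 cos 183° = -19.77
Leg 2 (113°, 25.0 nmi): east 25.0 sin 113° = 23.01, north 25.0 cos 113° = -9.77
Net: 21.98 east, -29.54 north. Distance = √((21.98)² + (-29.54)²) = 36.819 nmi.

36.8 nmi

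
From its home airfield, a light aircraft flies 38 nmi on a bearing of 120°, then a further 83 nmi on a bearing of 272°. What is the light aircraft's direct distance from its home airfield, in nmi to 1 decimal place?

Leg 1 (120°, 38 nmi): east 38 sin 120° = 32.91, north 38 cos 120° = -19.00
Leg 2 (272°, 83 nmi): east 83 sin 272° = -82.95, north 83 cos 272° = 2.90
Net: -50.04 east, -16.10 north. Distance = √((-50.04)² + (-16.10)²) = 52.568 nmi.

52.6 nmi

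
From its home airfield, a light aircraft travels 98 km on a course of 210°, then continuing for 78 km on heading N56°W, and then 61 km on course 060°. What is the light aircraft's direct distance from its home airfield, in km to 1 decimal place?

Leg 1 (210°, 98 km): east 98 sin 210° = -49.00, north 98 cos 210° = -84.87
Leg 2 (N56°W, 78 km): east 78 sin 304° = -64.66, north 78 cos 304° = 43.62
Leg 3 (060°, 61 km): east 61 sin 60° = 52.83, north 61 cos 60° = 30.50
Net: -60.84 east, -10.75 north. Distance = √((-60.84)² + (-10.75)²) = 61.780 km.

61.8 km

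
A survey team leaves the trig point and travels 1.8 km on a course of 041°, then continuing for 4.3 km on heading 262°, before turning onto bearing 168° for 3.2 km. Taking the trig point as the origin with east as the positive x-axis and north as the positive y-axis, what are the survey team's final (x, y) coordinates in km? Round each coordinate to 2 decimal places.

(-2.41, -2.37)

Leg 1 (041°, 1.8 km): east 1.8 sin 41° = 1.18, north 1.8 cos 41° = 1.36
Leg 2 (262°, 4.3 km): east 4.3 sin 262° = -4.26, north 4.3 cos 262° = -0.60
Leg 3 (168°, 3.2 km): east 3.2 sin 168° = 0.67, north 3.2 cos 168° = -3.13
Summing: -2.41 km east, -2.37 km north → (-2.41, -2.37).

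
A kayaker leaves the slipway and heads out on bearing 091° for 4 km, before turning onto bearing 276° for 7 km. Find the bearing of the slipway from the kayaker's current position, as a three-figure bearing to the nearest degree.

103°

Leg 1 (091°, 4 km): east 4 sin 91° = 4.00, north 4 cos 91° = -0.07
Leg 2 (276°, 7 km): east 7 sin 276° = -6.96, north 7 cos 276° = 0.73
Net displacement: -2.96 east, 0.66 north. Direction back to start is (2.96, -0.66): bearing = atan2(2.96, -0.66) mod 360° = 102.60° ≈ 103°.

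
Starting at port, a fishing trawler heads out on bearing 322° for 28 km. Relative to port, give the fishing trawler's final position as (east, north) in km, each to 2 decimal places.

(-17.24, 22.06)

Leg 1 (322°, 28 km): east 28 sin 322° = -17.24, north 28 cos 322° = 22.06
Summing: -17.24 km east, 22.06 km north → (-17.24, 22.06).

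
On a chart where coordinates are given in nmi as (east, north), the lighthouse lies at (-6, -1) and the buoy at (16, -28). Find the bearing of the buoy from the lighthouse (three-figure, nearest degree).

Δeast = 16 − -6 = 22.00; Δnorth = -28 − -1 = -27.00.
Bearing = atan2(Δeast, Δnorth) mod 360° = 140.83° ≈ 141°.

141°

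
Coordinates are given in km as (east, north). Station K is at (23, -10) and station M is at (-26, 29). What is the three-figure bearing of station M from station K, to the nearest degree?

Δeast = -26 − 23 = -49.00; Δnorth = 29 − -10 = 39.00.
Bearing = atan2(Δeast, Δnorth) mod 360° = 308.52° ≈ 309°.

309°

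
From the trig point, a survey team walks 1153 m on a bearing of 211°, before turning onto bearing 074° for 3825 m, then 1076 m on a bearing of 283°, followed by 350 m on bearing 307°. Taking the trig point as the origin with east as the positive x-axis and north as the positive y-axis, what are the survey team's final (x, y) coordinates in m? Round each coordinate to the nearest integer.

(1755, 519)

Leg 1 (211°, 1153 m): east 1153 sin 211° = -593.84, north 1153 cos 211° = -988.31
Leg 2 (074°, 3825 m): east 3825 sin 74° = 3676.83, north 3825 cos 74° = 1054.31
Leg 3 (283°, 1076 m): east 1076 sin 283° = -1048.42, north 1076 cos 283° = 242.05
Leg 4 (307°, 350 m): east 350 sin 307° = -279.52, north 350 cos 307° = 210.64
Summing: 1755.04 m east, 518.68 m north → (1755, 519).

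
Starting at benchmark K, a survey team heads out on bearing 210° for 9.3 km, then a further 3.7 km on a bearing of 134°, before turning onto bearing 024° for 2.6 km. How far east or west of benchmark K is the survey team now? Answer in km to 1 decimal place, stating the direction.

Leg 1 (210°, 9.3 km): east 9.3 sin 210° = -4.65, north 9.3 cos 210° = -8.05
Leg 2 (134°, 3.7 km): east 3.7 sin 134° = 2.66, north 3.7 cos 134° = -2.57
Leg 3 (024°, 2.6 km): east 2.6 sin 24° = 1.06, north 2.6 cos 24° = 2.38
Net east component: -0.93 km.

0.9 km west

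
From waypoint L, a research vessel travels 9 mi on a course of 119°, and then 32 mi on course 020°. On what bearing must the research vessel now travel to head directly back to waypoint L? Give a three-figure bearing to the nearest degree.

216°

Leg 1 (119°, 9 mi): east 9 sin 119° = 7.87, north 9 cos 119° = -4.36
Leg 2 (020°, 32 mi): east 32 sin 20° = 10.94, north 32 cos 20° = 30.07
Net displacement: 18.82 east, 25.71 north. Direction back to start is (-18.82, -25.71): bearing = atan2(-18.82, -25.71) mod 360° = 216.20° ≈ 216°.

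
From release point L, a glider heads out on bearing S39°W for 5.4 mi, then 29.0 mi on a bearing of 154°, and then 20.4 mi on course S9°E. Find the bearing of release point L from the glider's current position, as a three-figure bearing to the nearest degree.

346°

Leg 1 (S39°W, 5.4 mi): east 5.4 sin 219° = -3.40, north 5.4 cos 219° = -4.20
Leg 2 (154°, 29.0 mi): east 29.0 sin 154° = 12.71, north 29.0 cos 154° = -26.07
Leg 3 (S9°E, 20.4 mi): east 20.4 sin 171° = 3.19, north 20.4 cos 171° = -20.15
Net displacement: 12.51 east, -50.41 north. Direction back to start is (-12.51, 50.41): bearing = atan2(-12.51, 50.41) mod 360° = 346.07° ≈ 346°.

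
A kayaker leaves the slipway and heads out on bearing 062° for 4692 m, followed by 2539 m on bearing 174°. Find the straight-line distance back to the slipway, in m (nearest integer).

4420 m

Leg 1 (062°, 4692 m): east 4692 sin 62° = 4142.79, north 4692 cos 62° = 2202.76
Leg 2 (174°, 2539 m): east 2539 sin 174° = 265.40, north 2539 cos 174° = -2525.09
Net: 4408.19 east, -322.33 north. Distance = √((4408.19)² + (-322.33)²) = 4419.957 m.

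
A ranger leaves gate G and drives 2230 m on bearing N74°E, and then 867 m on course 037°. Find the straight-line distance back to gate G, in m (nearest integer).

2969 m

Leg 1 (N74°E, 2230 m): east 2230 sin 74° = 2143.61, north 2230 cos 74° = 614.67
Leg 2 (037°, 867 m): east 867 sin 37° = 521.77, north 867 cos 37° = 692.42
Net: 2665.39 east, 1307.09 north. Distance = √((2665.39)² + (1307.09)²) = 2968.631 m.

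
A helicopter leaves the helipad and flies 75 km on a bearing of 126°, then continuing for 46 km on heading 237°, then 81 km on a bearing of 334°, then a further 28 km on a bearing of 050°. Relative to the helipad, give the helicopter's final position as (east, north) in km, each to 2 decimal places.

Leg 1 (126°, 75 km): east 75 sin 126° = 60.68, north 75 cos 126° = -44.08
Leg 2 (237°, 46 km): east 46 sin 237° = -38.58, north 46 cos 237° = -25.05
Leg 3 (334°, 81 km): east 81 sin 334° = -35.51, north 81 cos 334° = 72.80
Leg 4 (050°, 28 km): east 28 sin 50° = 21.45, north 28 cos 50° = 18.00
Summing: 8.04 km east, 21.66 km north → (8.04, 21.66).

(8.04, 21.66)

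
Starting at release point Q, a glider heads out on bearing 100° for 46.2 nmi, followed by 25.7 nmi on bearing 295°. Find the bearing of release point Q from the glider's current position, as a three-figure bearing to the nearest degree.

Leg 1 (100°, 46.2 nmi): east 46.2 sin 100° = 45.50, north 46.2 cos 100° = -8.02
Leg 2 (295°, 25.7 nmi): east 25.7 sin 295° = -23.29, north 25.7 cos 295° = 10.86
Net displacement: 22.21 east, 2.84 north. Direction back to start is (-22.21, -2.84): bearing = atan2(-22.21, -2.84) mod 360° = 262.72° ≈ 263°.

263°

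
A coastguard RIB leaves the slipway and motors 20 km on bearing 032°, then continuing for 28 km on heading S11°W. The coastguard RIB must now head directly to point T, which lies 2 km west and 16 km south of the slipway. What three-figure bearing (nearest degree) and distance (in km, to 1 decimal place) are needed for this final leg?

Leg 1 (032°, 20 km): east 20 sin 32° = 10.60, north 20 cos 32° = 16.96
Leg 2 (S11°W, 28 km): east 28 sin 191° = -5.34, north 28 cos 191° = -27.49
Current position: (5.26, -10.52). Target: (-2, -16). Remaining: Δeast = -7.26, Δnorth = -5.48.
Bearing = atan2(-7.26, -5.48) mod 360° = 232.96°; distance = √((-7.26)² + (-5.48)²) = 9.090 km.

233°, 9.1 km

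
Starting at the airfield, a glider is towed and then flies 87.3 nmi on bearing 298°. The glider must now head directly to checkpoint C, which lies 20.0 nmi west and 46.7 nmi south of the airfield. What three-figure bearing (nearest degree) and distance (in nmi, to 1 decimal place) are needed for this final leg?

Leg 1 (298°, 87.3 nmi): east 87.3 sin 298° = -77.08, north 87.3 cos 298° = 40.98
Current position: (-77.08, 40.98). Target: (-20.0, -46.7). Remaining: Δeast = 57.08, Δnorth = -87.68.
Bearing = atan2(57.08, -87.68) mod 360° = 146.94°; distance = √((57.08)² + (-87.68)²) = 104.627 nmi.

147°, 104.6 nmi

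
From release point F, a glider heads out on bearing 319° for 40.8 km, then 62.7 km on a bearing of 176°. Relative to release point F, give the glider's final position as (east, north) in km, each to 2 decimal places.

Leg 1 (319°, 40.8 km): east 40.8 sin 319° = -26.77, north 40.8 cos 319° = 30.79
Leg 2 (176°, 62.7 km): east 62.7 sin 176° = 4.37, north 62.7 cos 176° = -62.55
Summing: -22.39 km east, -31.76 km north → (-22.39, -31.76).

(-22.39, -31.76)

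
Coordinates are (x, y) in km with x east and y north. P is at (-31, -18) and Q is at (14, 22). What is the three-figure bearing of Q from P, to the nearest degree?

048°

Δeast = 14 − -31 = 45.00; Δnorth = 22 − -18 = 40.00.
Bearing = atan2(Δeast, Δnorth) mod 360° = 48.37° ≈ 048°.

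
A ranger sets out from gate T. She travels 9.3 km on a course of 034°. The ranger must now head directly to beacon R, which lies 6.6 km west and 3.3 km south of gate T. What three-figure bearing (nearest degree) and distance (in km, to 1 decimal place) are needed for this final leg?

Leg 1 (034°, 9.3 km): east 9.3 sin 34° = 5.20, north 9.3 cos 34° = 7.71
Current position: (5.20, 7.71). Target: (-6.6, -3.3). Remaining: Δeast = -11.80, Δnorth = -11.01.
Bearing = atan2(-11.80, -11.01) mod 360° = 226.98°; distance = √((-11.80)² + (-11.01)²) = 16.139 km.

227°, 16.1 km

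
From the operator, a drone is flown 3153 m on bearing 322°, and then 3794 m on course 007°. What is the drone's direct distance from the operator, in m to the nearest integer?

Leg 1 (322°, 3153 m): east 3153 sin 322° = -1941.18, north 3153 cos 322° = 2484.60
Leg 2 (007°, 3794 m): east 3794 sin 7° = 462.37, north 3794 cos 7° = 3765.72
Net: -1478.81 east, 6250.32 north. Distance = √((-1478.81)² + (6250.32)²) = 6422.877 m.

6423 m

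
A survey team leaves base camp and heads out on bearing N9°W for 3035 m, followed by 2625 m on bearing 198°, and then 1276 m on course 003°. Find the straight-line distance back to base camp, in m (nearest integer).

2154 m

Leg 1 (N9°W, 3035 m): east 3035 sin 351° = -474.78, north 3035 cos 351° = 2997.63
Leg 2 (198°, 2625 m): east 2625 sin 198° = -811.17, north 2625 cos 198° = -2496.52
Leg 3 (003°, 1276 m): east 1276 sin 3° = 66.78, north 1276 cos 3° = 1274.25
Net: -1219.17 east, 1775.36 north. Distance = √((-1219.17)² + (1775.36)²) = 2153.667 m.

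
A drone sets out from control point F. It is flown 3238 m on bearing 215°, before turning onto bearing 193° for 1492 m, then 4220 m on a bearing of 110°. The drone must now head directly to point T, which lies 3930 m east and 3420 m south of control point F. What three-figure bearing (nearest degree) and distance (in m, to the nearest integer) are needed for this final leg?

045°, 3031 m

Leg 1 (215°, 3238 m): east 3238 sin 215° = -1857.24, north 3238 cos 215° = -2652.41
Leg 2 (193°, 1492 m): east 1492 sin 193° = -335.63, north 1492 cos 193° = -1453.76
Leg 3 (110°, 4220 m): east 4220 sin 110° = 3965.50, north 4220 cos 110° = -1443.33
Current position: (1772.64, -5549.50). Target: (3930, -3420). Remaining: Δeast = 2157.36, Δnorth = 2129.50.
Bearing = atan2(2157.36, 2129.50) mod 360° = 45.37°; distance = √((2157.36)² + (2129.50)²) = 3031.335 m.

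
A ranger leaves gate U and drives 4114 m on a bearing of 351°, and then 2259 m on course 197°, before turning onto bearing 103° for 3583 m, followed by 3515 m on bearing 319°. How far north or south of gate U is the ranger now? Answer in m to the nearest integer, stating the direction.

3750 m north

Leg 1 (351°, 4114 m): east 4114 sin 351° = -643.57, north 4114 cos 351° = 4063.35
Leg 2 (197°, 2259 m): east 2259 sin 197° = -660.47, north 2259 cos 197° = -2160.29
Leg 3 (103°, 3583 m): east 3583 sin 103° = 3491.17, north 3583 cos 103° = -806.00
Leg 4 (319°, 3515 m): east 3515 sin 319° = -2306.05, north 3515 cos 319° = 2652.80
Net north component: 3749.86 m.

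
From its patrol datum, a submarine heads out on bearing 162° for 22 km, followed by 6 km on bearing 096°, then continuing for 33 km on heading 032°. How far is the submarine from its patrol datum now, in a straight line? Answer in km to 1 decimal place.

30.9 km

Leg 1 (162°, 22 km): east 22 sin 162° = 6.80, north 22 cos 162° = -20.92
Leg 2 (096°, 6 km): east 6 sin 96° = 5.97, north 6 cos 96° = -0.63
Leg 3 (032°, 33 km): east 33 sin 32° = 17.49, north 33 cos 32° = 27.99
Net: 30.25 east, 6.44 north. Distance = √((30.25)² + (6.44)²) = 30.930 km.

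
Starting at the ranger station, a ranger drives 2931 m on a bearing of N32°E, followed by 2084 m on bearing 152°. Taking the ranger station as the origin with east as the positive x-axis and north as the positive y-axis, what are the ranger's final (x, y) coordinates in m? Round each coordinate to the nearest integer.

(2532, 646)

Leg 1 (N32°E, 2931 m): east 2931 sin 32° = 1553.19, north 2931 cos 32° = 2485.63
Leg 2 (152°, 2084 m): east 2084 sin 152° = 978.38, north 2084 cos 152° = -1840.06
Summing: 2531.57 m east, 645.57 m north → (2532, 646).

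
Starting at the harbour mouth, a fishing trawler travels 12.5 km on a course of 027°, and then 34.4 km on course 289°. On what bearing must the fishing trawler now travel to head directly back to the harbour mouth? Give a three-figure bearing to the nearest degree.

Leg 1 (027°, 12.5 km): east 12.5 sin 27° = 5.67, north 12.5 cos 27° = 11.14
Leg 2 (289°, 34.4 km): east 34.4 sin 289° = -32.53, north 34.4 cos 289° = 11.20
Net displacement: -26.85 east, 22.34 north. Direction back to start is (26.85, -22.34): bearing = atan2(26.85, -22.34) mod 360° = 129.76° ≈ 130°.

130°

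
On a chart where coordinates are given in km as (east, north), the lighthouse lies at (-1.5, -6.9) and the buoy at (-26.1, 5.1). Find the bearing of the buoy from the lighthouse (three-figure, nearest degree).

296°

Δeast = -26.1 − -1.5 = -24.60; Δnorth = 5.1 − -6.9 = 12.00.
Bearing = atan2(Δeast, Δnorth) mod 360° = 296.00° ≈ 296°.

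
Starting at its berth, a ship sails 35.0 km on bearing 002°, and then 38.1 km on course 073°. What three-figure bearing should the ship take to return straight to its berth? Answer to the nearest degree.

Leg 1 (002°, 35.0 km): east 35.0 sin 2° = 1.22, north 35.0 cos 2° = 34.98
Leg 2 (073°, 38.1 km): east 38.1 sin 73° = 36.44, north 38.1 cos 73° = 11.14
Net displacement: 37.66 east, 46.12 north. Direction back to start is (-37.66, -46.12): bearing = atan2(-37.66, -46.12) mod 360° = 219.23° ≈ 219°.

219°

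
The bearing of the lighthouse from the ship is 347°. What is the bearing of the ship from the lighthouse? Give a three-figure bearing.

167°

Back-bearing = 347° − 180° = 167°.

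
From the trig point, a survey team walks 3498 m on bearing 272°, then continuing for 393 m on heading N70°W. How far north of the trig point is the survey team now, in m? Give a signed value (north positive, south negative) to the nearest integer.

Leg 1 (272°, 3498 m): east 3498 sin 272° = -3495.87, north 3498 cos 272° = 122.08
Leg 2 (N70°W, 393 m): east 393 sin 290° = -369.30, north 393 cos 290° = 134.41
Net north component: 256.49 m.

256 m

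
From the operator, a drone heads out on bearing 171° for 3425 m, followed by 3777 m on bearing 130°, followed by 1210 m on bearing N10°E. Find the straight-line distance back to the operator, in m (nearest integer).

Leg 1 (171°, 3425 m): east 3425 sin 171° = 535.79, north 3425 cos 171° = -3382.83
Leg 2 (130°, 3777 m): east 3777 sin 130° = 2893.35, north 3777 cos 130° = -2427.81
Leg 3 (N10°E, 1210 m): east 1210 sin 10° = 210.11, north 1210 cos 10° = 1191.62
Net: 3639.25 east, -4619.02 north. Distance = √((3639.25)² + (-4619.02)²) = 5880.437 m.

5880 m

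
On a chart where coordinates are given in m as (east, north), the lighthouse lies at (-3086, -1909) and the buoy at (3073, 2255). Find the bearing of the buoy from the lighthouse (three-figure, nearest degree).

Δeast = 3073 − -3086 = 6159.00; Δnorth = 2255 − -1909 = 4164.00.
Bearing = atan2(Δeast, Δnorth) mod 360° = 55.94° ≈ 056°.

056°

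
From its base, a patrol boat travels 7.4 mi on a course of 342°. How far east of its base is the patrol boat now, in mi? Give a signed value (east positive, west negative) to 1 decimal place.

Leg 1 (342°, 7.4 mi): east 7.4 sin 342° = -2.29, north 7.4 cos 342° = 7.04
Net east component: -2.29 mi.

-2.3 mi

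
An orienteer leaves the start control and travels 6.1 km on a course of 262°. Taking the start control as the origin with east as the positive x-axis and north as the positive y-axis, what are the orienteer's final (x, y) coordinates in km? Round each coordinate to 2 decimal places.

Leg 1 (262°, 6.1 km): east 6.1 sin 262° = -6.04, north 6.1 cos 262° = -0.85
Summing: -6.04 km east, -0.85 km north → (-6.04, -0.85).

(-6.04, -0.85)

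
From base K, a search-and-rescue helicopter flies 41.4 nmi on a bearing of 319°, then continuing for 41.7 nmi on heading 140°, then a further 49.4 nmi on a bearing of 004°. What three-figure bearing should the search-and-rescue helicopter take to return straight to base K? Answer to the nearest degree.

184°

Leg 1 (319°, 41.4 nmi): east 41.4 sin 319° = -27.16, north 41.4 cos 319° = 31.24
Leg 2 (140°, 41.7 nmi): east 41.7 sin 140° = 26.80, north 41.7 cos 140° = -31.94
Leg 3 (004°, 49.4 nmi): east 49.4 sin 4° = 3.45, north 49.4 cos 4° = 49.28
Net displacement: 3.09 east, 48.58 north. Direction back to start is (-3.09, -48.58): bearing = atan2(-3.09, -48.58) mod 360° = 183.64° ≈ 184°.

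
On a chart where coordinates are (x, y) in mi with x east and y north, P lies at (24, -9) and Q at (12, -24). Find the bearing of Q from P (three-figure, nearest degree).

Δeast = 12 − 24 = -12.00; Δnorth = -24 − -9 = -15.00.
Bearing = atan2(Δeast, Δnorth) mod 360° = 218.66° ≈ 219°.

219°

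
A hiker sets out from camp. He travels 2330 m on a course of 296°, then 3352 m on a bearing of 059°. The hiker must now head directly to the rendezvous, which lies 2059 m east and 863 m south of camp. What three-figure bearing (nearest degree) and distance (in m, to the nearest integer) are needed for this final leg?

160°, 3831 m

Leg 1 (296°, 2330 m): east 2330 sin 296° = -2094.19, north 2330 cos 296° = 1021.40
Leg 2 (059°, 3352 m): east 3352 sin 59° = 2873.22, north 3352 cos 59° = 1726.41
Current position: (779.03, 2747.81). Target: (2059, -863). Remaining: Δeast = 1279.97, Δnorth = -3610.81.
Bearing = atan2(1279.97, -3610.81) mod 360° = 160.48°; distance = √((1279.97)² + (-3610.81)²) = 3830.963 m.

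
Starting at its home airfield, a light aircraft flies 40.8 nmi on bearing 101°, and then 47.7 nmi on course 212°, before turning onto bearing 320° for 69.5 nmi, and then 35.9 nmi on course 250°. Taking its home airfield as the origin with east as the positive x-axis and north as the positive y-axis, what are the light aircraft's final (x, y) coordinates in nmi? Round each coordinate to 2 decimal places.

(-63.64, -7.28)

Leg 1 (101°, 40.8 nmi): east 40.8 sin 101° = 40.05, north 40.8 cos 101° = -7.79
Leg 2 (212°, 47.7 nmi): east 47.7 sin 212° = -25.28, north 47.7 cos 212° = -40.45
Leg 3 (320°, 69.5 nmi): east 69.5 sin 320° = -44.67, north 69.5 cos 320° = 53.24
Leg 4 (250°, 35.9 nmi): east 35.9 sin 250° = -33.73, north 35.9 cos 250° = -12.28
Summing: -63.64 nmi east, -7.28 nmi north → (-63.64, -7.28).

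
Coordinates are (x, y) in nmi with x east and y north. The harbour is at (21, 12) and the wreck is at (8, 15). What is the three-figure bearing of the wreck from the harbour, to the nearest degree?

Δeast = 8 − 21 = -13.00; Δnorth = 15 − 12 = 3.00.
Bearing = atan2(Δeast, Δnorth) mod 360° = 282.99° ≈ 283°.

283°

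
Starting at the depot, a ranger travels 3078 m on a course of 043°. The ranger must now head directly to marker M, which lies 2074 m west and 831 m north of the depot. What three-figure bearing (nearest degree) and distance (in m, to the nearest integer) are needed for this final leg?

251°, 4408 m

Leg 1 (043°, 3078 m): east 3078 sin 43° = 2099.19, north 3078 cos 43° = 2251.11
Current position: (2099.19, 2251.11). Target: (-2074, 831). Remaining: Δeast = -4173.19, Δnorth = -1420.11.
Bearing = atan2(-4173.19, -1420.11) mod 360° = 251.21°; distance = √((-4173.19)² + (-1420.11)²) = 4408.200 m.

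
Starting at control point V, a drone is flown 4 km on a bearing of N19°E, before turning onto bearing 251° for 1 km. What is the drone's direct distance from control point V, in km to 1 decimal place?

3.5 km

Leg 1 (N19°E, 4 km): east 4 sin 19° = 1.30, north 4 cos 19° = 3.78
Leg 2 (251°, 1 km): east 1 sin 251° = -0.95, north 1 cos 251° = -0.33
Net: 0.36 east, 3.46 north. Distance = √((0.36)² + (3.46)²) = 3.475 km.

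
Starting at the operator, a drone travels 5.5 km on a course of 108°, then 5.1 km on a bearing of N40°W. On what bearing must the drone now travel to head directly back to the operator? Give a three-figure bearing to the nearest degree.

Leg 1 (108°, 5.5 km): east 5.5 sin 108° = 5.23, north 5.5 cos 108° = -1.70
Leg 2 (N40°W, 5.1 km): east 5.1 sin 320° = -3.28, north 5.1 cos 320° = 3.91
Net displacement: 1.95 east, 2.21 north. Direction back to start is (-1.95, -2.21): bearing = atan2(-1.95, -2.21) mod 360° = 221.50° ≈ 221°.

221°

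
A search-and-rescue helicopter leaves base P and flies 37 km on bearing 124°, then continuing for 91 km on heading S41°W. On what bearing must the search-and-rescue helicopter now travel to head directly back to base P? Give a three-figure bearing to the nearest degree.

018°

Leg 1 (124°, 37 km): east 37 sin 124° = 30.67, north 37 cos 124° = -20.69
Leg 2 (S41°W, 91 km): east 91 sin 221° = -59.70, north 91 cos 221° = -68.68
Net displacement: -29.03 east, -89.37 north. Direction back to start is (29.03, 89.37): bearing = atan2(29.03, 89.37) mod 360° = 17.99° ≈ 018°.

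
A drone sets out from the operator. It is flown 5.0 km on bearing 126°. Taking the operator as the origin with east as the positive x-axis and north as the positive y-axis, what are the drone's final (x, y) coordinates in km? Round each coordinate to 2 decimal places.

(4.05, -2.94)

Leg 1 (126°, 5.0 km): east 5.0 sin 126° = 4.05, north 5.0 cos 126° = -2.94
Summing: 4.05 km east, -2.94 km north → (4.05, -2.94).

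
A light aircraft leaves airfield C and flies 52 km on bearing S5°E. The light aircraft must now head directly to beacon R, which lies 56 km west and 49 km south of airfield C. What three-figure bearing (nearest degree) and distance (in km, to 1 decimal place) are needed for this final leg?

Leg 1 (S5°E, 52 km): east 52 sin 175° = 4.53, north 52 cos 175° = -51.80
Current position: (4.53, -51.80). Target: (-56, -49). Remaining: Δeast = -60.53, Δnorth = 2.80.
Bearing = atan2(-60.53, 2.80) mod 360° = 272.65°; distance = √((-60.53)² + (2.80)²) = 60.597 km.

273°, 60.6 km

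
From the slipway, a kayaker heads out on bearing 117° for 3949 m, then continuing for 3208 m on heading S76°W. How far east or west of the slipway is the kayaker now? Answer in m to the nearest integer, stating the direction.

406 m east

Leg 1 (117°, 3949 m): east 3949 sin 117° = 3518.58, north 3949 cos 117° = -1792.81
Leg 2 (S76°W, 3208 m): east 3208 sin 256° = -3112.71, north 3208 cos 256° = -776.09
Net east component: 405.88 m.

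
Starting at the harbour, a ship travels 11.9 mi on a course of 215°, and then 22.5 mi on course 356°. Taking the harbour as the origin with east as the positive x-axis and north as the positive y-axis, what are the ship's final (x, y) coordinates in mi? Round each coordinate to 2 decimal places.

Leg 1 (215°, 11.9 mi): east 11.9 sin 215° = -6.83, north 11.9 cos 215° = -9.75
Leg 2 (356°, 22.5 mi): east 22.5 sin 356° = -1.57, north 22.5 cos 356° = 22.45
Summing: -8.40 mi east, 12.70 mi north → (-8.40, 12.70).

(-8.40, 12.70)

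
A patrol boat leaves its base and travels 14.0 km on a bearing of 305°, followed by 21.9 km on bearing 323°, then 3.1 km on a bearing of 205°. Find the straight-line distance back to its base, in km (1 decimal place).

34.5 km

Leg 1 (305°, 14.0 km): east 14.0 sin 305° = -11.47, north 14.0 cos 305° = 8.03
Leg 2 (323°, 21.9 km): east 21.9 sin 323° = -13.18, north 21.9 cos 323° = 17.49
Leg 3 (205°, 3.1 km): east 3.1 sin 205° = -1.31, north 3.1 cos 205° = -2.81
Net: -25.96 east, 22.71 north. Distance = √((-25.96)² + (22.71)²) = 34.490 km.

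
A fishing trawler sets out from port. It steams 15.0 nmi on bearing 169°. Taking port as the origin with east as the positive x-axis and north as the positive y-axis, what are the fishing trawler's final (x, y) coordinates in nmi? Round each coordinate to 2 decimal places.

Leg 1 (169°, 15.0 nmi): east 15.0 sin 169° = 2.86, north 15.0 cos 169° = -14.72
Summing: 2.86 nmi east, -14.72 nmi north → (2.86, -14.72).

(2.86, -14.72)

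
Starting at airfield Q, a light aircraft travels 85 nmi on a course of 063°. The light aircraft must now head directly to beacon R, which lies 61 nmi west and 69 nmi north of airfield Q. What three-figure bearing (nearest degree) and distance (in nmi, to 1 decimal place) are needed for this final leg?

Leg 1 (063°, 85 nmi): east 85 sin 63° = 75.74, north 85 cos 63° = 38.59
Current position: (75.74, 38.59). Target: (-61, 69). Remaining: Δeast = -136.74, Δnorth = 30.41.
Bearing = atan2(-136.74, 30.41) mod 360° = 282.54°; distance = √((-136.74)² + (30.41)²) = 140.077 nmi.

283°, 140.1 nmi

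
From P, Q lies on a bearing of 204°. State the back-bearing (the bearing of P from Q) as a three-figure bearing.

024°

Back-bearing = 204° − 180° = 024°.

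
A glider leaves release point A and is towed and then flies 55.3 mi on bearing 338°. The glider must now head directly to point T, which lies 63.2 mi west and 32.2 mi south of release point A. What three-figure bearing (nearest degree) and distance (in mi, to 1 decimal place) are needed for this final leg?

207°, 93.7 mi

Leg 1 (338°, 55.3 mi): east 55.3 sin 338° = -20.72, north 55.3 cos 338° = 51.27
Current position: (-20.72, 51.27). Target: (-63.2, -32.2). Remaining: Δeast = -42.48, Δnorth = -83.47.
Bearing = atan2(-42.48, -83.47) mod 360° = 206.97°; distance = √((-42.48)² + (-83.47)²) = 93.663 mi.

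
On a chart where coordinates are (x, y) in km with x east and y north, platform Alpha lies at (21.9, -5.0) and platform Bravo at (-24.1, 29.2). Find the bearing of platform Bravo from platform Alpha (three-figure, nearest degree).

307°

Δeast = -24.1 − 21.9 = -46.00; Δnorth = 29.2 − -5.0 = 34.20.
Bearing = atan2(Δeast, Δnorth) mod 360° = 306.63° ≈ 307°.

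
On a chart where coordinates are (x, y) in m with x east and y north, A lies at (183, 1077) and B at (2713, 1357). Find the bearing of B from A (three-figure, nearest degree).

Δeast = 2713 − 183 = 2530.00; Δnorth = 1357 − 1077 = 280.00.
Bearing = atan2(Δeast, Δnorth) mod 360° = 83.68° ≈ 084°.

084°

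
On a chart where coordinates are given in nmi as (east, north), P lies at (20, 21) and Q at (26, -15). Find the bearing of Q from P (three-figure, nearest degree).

Δeast = 26 − 20 = 6.00; Δnorth = -15 − 21 = -36.00.
Bearing = atan2(Δeast, Δnorth) mod 360° = 170.54° ≈ 171°.

171°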